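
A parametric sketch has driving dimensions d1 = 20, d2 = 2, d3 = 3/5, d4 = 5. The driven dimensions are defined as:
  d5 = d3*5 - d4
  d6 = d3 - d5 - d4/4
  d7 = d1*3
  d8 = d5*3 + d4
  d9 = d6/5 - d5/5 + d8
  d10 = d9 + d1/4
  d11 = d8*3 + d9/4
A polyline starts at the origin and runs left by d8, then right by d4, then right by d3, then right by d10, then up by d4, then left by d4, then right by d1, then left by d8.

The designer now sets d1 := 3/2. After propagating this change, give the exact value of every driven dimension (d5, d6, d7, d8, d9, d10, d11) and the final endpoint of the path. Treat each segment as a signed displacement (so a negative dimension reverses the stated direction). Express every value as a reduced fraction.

Apply edit: d1 := 3/2
  d5 = d3*5 - d4 = -2
  d6 = d3 - d5 - d4/4 = 27/20
  d7 = d1*3 = 9/2
  d8 = d5*3 + d4 = -1
  d9 = d6/5 - d5/5 + d8 = -33/100
  d10 = d9 + d1/4 = 9/200
  d11 = d8*3 + d9/4 = -1233/400
Walk from origin (0, 0):
  seg 1: left by d8 = -1 → (1, 0)
  seg 2: right by d4 = 5 → (6, 0)
  seg 3: right by d3 = 3/5 → (33/5, 0)
  seg 4: right by d10 = 9/200 → (1329/200, 0)
  seg 5: up by d4 = 5 → (1329/200, 5)
  seg 6: left by d4 = 5 → (329/200, 5)
  seg 7: right by d1 = 3/2 → (629/200, 5)
  seg 8: left by d8 = -1 → (829/200, 5)

d5 = -2
d6 = 27/20
d7 = 9/2
d8 = -1
d9 = -33/100
d10 = 9/200
d11 = -1233/400
endpoint = (829/200, 5)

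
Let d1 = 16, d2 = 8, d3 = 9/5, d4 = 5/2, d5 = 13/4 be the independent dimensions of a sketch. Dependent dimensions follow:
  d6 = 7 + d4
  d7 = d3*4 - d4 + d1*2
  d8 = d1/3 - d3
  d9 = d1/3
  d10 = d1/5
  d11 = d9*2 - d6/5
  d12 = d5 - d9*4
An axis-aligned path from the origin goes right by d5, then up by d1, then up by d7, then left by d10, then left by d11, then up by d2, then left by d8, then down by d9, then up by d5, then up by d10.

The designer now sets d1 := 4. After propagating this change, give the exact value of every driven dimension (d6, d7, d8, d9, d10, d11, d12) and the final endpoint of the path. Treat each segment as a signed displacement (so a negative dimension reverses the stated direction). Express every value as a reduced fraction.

d6 = 19/2
d7 = 127/10
d8 = -7/15
d9 = 4/3
d10 = 4/5
d11 = 23/30
d12 = -25/12
endpoint = (43/20, 329/12)

Apply edit: d1 := 4
  d6 = 7 + d4 = 19/2
  d7 = d3*4 - d4 + d1*2 = 127/10
  d8 = d1/3 - d3 = -7/15
  d9 = d1/3 = 4/3
  d10 = d1/5 = 4/5
  d11 = d9*2 - d6/5 = 23/30
  d12 = d5 - d9*4 = -25/12
Walk from origin (0, 0):
  seg 1: right by d5 = 13/4 → (13/4, 0)
  seg 2: up by d1 = 4 → (13/4, 4)
  seg 3: up by d7 = 127/10 → (13/4, 167/10)
  seg 4: left by d10 = 4/5 → (49/20, 167/10)
  seg 5: left by d11 = 23/30 → (101/60, 167/10)
  seg 6: up by d2 = 8 → (101/60, 247/10)
  seg 7: left by d8 = -7/15 → (43/20, 247/10)
  seg 8: down by d9 = 4/3 → (43/20, 701/30)
  seg 9: up by d5 = 13/4 → (43/20, 1597/60)
  seg 10: up by d10 = 4/5 → (43/20, 329/12)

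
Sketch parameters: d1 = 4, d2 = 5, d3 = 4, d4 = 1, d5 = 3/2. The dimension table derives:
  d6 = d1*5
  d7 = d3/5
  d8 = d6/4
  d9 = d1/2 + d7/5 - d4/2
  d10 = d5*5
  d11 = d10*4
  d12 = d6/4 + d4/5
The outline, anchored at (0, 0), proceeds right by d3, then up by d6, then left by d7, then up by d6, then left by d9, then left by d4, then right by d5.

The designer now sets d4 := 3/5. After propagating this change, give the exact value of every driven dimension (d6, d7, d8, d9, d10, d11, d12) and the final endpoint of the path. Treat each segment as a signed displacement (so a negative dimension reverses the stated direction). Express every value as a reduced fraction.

Apply edit: d4 := 3/5
  d6 = d1*5 = 20
  d7 = d3/5 = 4/5
  d8 = d6/4 = 5
  d9 = d1/2 + d7/5 - d4/2 = 93/50
  d10 = d5*5 = 15/2
  d11 = d10*4 = 30
  d12 = d6/4 + d4/5 = 128/25
Walk from origin (0, 0):
  seg 1: right by d3 = 4 → (4, 0)
  seg 2: up by d6 = 20 → (4, 20)
  seg 3: left by d7 = 4/5 → (16/5, 20)
  seg 4: up by d6 = 20 → (16/5, 40)
  seg 5: left by d9 = 93/50 → (67/50, 40)
  seg 6: left by d4 = 3/5 → (37/50, 40)
  seg 7: right by d5 = 3/2 → (56/25, 40)

d6 = 20
d7 = 4/5
d8 = 5
d9 = 93/50
d10 = 15/2
d11 = 30
d12 = 128/25
endpoint = (56/25, 40)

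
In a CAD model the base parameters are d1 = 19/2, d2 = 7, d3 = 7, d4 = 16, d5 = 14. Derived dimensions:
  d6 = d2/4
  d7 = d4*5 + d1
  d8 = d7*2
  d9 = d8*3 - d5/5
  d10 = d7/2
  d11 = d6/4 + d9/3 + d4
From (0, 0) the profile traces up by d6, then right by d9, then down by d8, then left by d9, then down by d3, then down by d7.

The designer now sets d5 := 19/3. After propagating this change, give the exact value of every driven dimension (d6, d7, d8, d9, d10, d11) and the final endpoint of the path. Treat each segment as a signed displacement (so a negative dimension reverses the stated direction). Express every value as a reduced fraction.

d6 = 7/4
d7 = 179/2
d8 = 179
d9 = 8036/15
d10 = 179/4
d11 = 140411/720
endpoint = (0, -1095/4)

Apply edit: d5 := 19/3
  d6 = d2/4 = 7/4
  d7 = d4*5 + d1 = 179/2
  d8 = d7*2 = 179
  d9 = d8*3 - d5/5 = 8036/15
  d10 = d7/2 = 179/4
  d11 = d6/4 + d9/3 + d4 = 140411/720
Walk from origin (0, 0):
  seg 1: up by d6 = 7/4 → (0, 7/4)
  seg 2: right by d9 = 8036/15 → (8036/15, 7/4)
  seg 3: down by d8 = 179 → (8036/15, -709/4)
  seg 4: left by d9 = 8036/15 → (0, -709/4)
  seg 5: down by d3 = 7 → (0, -737/4)
  seg 6: down by d7 = 179/2 → (0, -1095/4)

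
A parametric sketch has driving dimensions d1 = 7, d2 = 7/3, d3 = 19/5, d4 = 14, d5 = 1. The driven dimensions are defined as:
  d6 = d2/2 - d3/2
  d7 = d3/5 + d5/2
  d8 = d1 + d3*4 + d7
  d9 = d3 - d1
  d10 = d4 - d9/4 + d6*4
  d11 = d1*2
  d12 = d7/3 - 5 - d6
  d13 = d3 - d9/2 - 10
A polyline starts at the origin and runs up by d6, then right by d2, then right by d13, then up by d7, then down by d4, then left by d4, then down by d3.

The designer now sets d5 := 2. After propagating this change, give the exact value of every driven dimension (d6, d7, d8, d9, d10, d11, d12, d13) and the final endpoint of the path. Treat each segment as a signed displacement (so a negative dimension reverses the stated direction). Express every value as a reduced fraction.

d6 = -11/15
d7 = 44/25
d8 = 599/25
d9 = -16/5
d10 = 178/15
d11 = 14
d12 = -92/25
d13 = -23/5
endpoint = (-244/15, -1258/75)

Apply edit: d5 := 2
  d6 = d2/2 - d3/2 = -11/15
  d7 = d3/5 + d5/2 = 44/25
  d8 = d1 + d3*4 + d7 = 599/25
  d9 = d3 - d1 = -16/5
  d10 = d4 - d9/4 + d6*4 = 178/15
  d11 = d1*2 = 14
  d12 = d7/3 - 5 - d6 = -92/25
  d13 = d3 - d9/2 - 10 = -23/5
Walk from origin (0, 0):
  seg 1: up by d6 = -11/15 → (0, -11/15)
  seg 2: right by d2 = 7/3 → (7/3, -11/15)
  seg 3: right by d13 = -23/5 → (-34/15, -11/15)
  seg 4: up by d7 = 44/25 → (-34/15, 77/75)
  seg 5: down by d4 = 14 → (-34/15, -973/75)
  seg 6: left by d4 = 14 → (-244/15, -973/75)
  seg 7: down by d3 = 19/5 → (-244/15, -1258/75)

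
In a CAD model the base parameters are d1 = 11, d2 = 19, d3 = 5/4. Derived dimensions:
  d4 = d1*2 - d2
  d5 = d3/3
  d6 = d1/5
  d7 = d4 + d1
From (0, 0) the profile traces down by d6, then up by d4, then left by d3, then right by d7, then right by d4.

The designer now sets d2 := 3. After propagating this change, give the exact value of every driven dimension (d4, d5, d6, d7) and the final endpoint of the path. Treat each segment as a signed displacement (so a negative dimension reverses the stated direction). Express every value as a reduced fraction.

d4 = 19
d5 = 5/12
d6 = 11/5
d7 = 30
endpoint = (191/4, 84/5)

Apply edit: d2 := 3
  d4 = d1*2 - d2 = 19
  d5 = d3/3 = 5/12
  d6 = d1/5 = 11/5
  d7 = d4 + d1 = 30
Walk from origin (0, 0):
  seg 1: down by d6 = 11/5 → (0, -11/5)
  seg 2: up by d4 = 19 → (0, 84/5)
  seg 3: left by d3 = 5/4 → (-5/4, 84/5)
  seg 4: right by d7 = 30 → (115/4, 84/5)
  seg 5: right by d4 = 19 → (191/4, 84/5)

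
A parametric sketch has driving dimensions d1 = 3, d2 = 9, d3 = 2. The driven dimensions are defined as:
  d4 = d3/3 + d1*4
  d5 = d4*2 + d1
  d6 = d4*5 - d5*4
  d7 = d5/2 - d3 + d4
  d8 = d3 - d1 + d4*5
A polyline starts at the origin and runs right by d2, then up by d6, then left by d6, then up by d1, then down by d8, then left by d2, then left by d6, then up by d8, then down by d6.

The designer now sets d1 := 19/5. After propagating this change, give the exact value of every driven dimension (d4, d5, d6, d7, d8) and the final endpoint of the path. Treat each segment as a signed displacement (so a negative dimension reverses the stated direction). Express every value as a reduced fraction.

Apply edit: d1 := 19/5
  d4 = d3/3 + d1*4 = 238/15
  d5 = d4*2 + d1 = 533/15
  d6 = d4*5 - d5*4 = -314/5
  d7 = d5/2 - d3 + d4 = 949/30
  d8 = d3 - d1 + d4*5 = 1163/15
Walk from origin (0, 0):
  seg 1: right by d2 = 9 → (9, 0)
  seg 2: up by d6 = -314/5 → (9, -314/5)
  seg 3: left by d6 = -314/5 → (359/5, -314/5)
  seg 4: up by d1 = 19/5 → (359/5, -59)
  seg 5: down by d8 = 1163/15 → (359/5, -2048/15)
  seg 6: left by d2 = 9 → (314/5, -2048/15)
  seg 7: left by d6 = -314/5 → (628/5, -2048/15)
  seg 8: up by d8 = 1163/15 → (628/5, -59)
  seg 9: down by d6 = -314/5 → (628/5, 19/5)

d4 = 238/15
d5 = 533/15
d6 = -314/5
d7 = 949/30
d8 = 1163/15
endpoint = (628/5, 19/5)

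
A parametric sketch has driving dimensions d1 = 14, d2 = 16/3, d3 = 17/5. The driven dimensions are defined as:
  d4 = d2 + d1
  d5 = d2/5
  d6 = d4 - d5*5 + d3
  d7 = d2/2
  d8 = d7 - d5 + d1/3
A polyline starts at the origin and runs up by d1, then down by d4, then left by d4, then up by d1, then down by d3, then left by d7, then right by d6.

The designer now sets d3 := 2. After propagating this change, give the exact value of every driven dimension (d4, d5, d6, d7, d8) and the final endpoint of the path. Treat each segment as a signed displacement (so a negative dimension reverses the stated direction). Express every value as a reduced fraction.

Apply edit: d3 := 2
  d4 = d2 + d1 = 58/3
  d5 = d2/5 = 16/15
  d6 = d4 - d5*5 + d3 = 16
  d7 = d2/2 = 8/3
  d8 = d7 - d5 + d1/3 = 94/15
Walk from origin (0, 0):
  seg 1: up by d1 = 14 → (0, 14)
  seg 2: down by d4 = 58/3 → (0, -16/3)
  seg 3: left by d4 = 58/3 → (-58/3, -16/3)
  seg 4: up by d1 = 14 → (-58/3, 26/3)
  seg 5: down by d3 = 2 → (-58/3, 20/3)
  seg 6: left by d7 = 8/3 → (-22, 20/3)
  seg 7: right by d6 = 16 → (-6, 20/3)

d4 = 58/3
d5 = 16/15
d6 = 16
d7 = 8/3
d8 = 94/15
endpoint = (-6, 20/3)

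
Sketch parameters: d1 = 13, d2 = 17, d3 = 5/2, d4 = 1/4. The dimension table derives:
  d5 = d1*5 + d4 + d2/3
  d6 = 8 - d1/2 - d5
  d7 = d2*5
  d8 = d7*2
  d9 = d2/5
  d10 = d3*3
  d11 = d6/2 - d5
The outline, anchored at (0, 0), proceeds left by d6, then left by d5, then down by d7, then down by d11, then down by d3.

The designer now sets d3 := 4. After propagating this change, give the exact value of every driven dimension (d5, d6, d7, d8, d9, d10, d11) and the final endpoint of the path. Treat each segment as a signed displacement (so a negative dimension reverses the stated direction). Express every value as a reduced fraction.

d5 = 851/12
d6 = -833/12
d7 = 85
d8 = 170
d9 = 17/5
d10 = 12
d11 = -845/8
endpoint = (-3/2, 133/8)

Apply edit: d3 := 4
  d5 = d1*5 + d4 + d2/3 = 851/12
  d6 = 8 - d1/2 - d5 = -833/12
  d7 = d2*5 = 85
  d8 = d7*2 = 170
  d9 = d2/5 = 17/5
  d10 = d3*3 = 12
  d11 = d6/2 - d5 = -845/8
Walk from origin (0, 0):
  seg 1: left by d6 = -833/12 → (833/12, 0)
  seg 2: left by d5 = 851/12 → (-3/2, 0)
  seg 3: down by d7 = 85 → (-3/2, -85)
  seg 4: down by d11 = -845/8 → (-3/2, 165/8)
  seg 5: down by d3 = 4 → (-3/2, 133/8)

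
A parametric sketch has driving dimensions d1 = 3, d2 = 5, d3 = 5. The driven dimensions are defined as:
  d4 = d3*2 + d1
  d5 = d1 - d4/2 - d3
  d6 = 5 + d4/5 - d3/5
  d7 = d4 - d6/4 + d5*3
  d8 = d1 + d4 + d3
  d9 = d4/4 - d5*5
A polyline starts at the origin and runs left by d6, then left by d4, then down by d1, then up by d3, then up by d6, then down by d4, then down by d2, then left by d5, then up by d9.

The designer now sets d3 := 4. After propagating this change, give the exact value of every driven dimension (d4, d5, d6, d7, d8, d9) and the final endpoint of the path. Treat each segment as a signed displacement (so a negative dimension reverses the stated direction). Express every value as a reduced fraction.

Apply edit: d3 := 4
  d4 = d3*2 + d1 = 11
  d5 = d1 - d4/2 - d3 = -13/2
  d6 = 5 + d4/5 - d3/5 = 32/5
  d7 = d4 - d6/4 + d5*3 = -101/10
  d8 = d1 + d4 + d3 = 18
  d9 = d4/4 - d5*5 = 141/4
Walk from origin (0, 0):
  seg 1: left by d6 = 32/5 → (-32/5, 0)
  seg 2: left by d4 = 11 → (-87/5, 0)
  seg 3: down by d1 = 3 → (-87/5, -3)
  seg 4: up by d3 = 4 → (-87/5, 1)
  seg 5: up by d6 = 32/5 → (-87/5, 37/5)
  seg 6: down by d4 = 11 → (-87/5, -18/5)
  seg 7: down by d2 = 5 → (-87/5, -43/5)
  seg 8: left by d5 = -13/2 → (-109/10, -43/5)
  seg 9: up by d9 = 141/4 → (-109/10, 533/20)

d4 = 11
d5 = -13/2
d6 = 32/5
d7 = -101/10
d8 = 18
d9 = 141/4
endpoint = (-109/10, 533/20)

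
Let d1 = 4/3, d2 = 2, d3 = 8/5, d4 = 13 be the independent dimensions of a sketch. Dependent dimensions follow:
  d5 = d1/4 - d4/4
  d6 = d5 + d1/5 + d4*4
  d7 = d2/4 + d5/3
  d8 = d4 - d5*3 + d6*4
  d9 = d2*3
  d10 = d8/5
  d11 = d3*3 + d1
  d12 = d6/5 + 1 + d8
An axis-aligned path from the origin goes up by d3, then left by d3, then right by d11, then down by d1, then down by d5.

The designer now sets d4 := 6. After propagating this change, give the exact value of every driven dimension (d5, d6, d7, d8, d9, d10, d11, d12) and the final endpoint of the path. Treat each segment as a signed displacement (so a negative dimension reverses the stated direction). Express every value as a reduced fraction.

d5 = -7/6
d6 = 231/10
d7 = 1/9
d8 = 1019/10
d9 = 6
d10 = 1019/50
d11 = 92/15
d12 = 2688/25
endpoint = (68/15, 43/30)

Apply edit: d4 := 6
  d5 = d1/4 - d4/4 = -7/6
  d6 = d5 + d1/5 + d4*4 = 231/10
  d7 = d2/4 + d5/3 = 1/9
  d8 = d4 - d5*3 + d6*4 = 1019/10
  d9 = d2*3 = 6
  d10 = d8/5 = 1019/50
  d11 = d3*3 + d1 = 92/15
  d12 = d6/5 + 1 + d8 = 2688/25
Walk from origin (0, 0):
  seg 1: up by d3 = 8/5 → (0, 8/5)
  seg 2: left by d3 = 8/5 → (-8/5, 8/5)
  seg 3: right by d11 = 92/15 → (68/15, 8/5)
  seg 4: down by d1 = 4/3 → (68/15, 4/15)
  seg 5: down by d5 = -7/6 → (68/15, 43/30)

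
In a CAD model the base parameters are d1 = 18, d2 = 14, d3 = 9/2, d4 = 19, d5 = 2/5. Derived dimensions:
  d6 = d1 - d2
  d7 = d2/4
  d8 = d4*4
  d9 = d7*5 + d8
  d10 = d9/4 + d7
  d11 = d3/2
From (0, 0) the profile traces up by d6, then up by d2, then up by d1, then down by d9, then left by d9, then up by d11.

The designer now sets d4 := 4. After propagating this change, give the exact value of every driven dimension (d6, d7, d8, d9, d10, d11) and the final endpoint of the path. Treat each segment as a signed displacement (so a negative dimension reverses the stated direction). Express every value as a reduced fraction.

Apply edit: d4 := 4
  d6 = d1 - d2 = 4
  d7 = d2/4 = 7/2
  d8 = d4*4 = 16
  d9 = d7*5 + d8 = 67/2
  d10 = d9/4 + d7 = 95/8
  d11 = d3/2 = 9/4
Walk from origin (0, 0):
  seg 1: up by d6 = 4 → (0, 4)
  seg 2: up by d2 = 14 → (0, 18)
  seg 3: up by d1 = 18 → (0, 36)
  seg 4: down by d9 = 67/2 → (0, 5/2)
  seg 5: left by d9 = 67/2 → (-67/2, 5/2)
  seg 6: up by d11 = 9/4 → (-67/2, 19/4)

d6 = 4
d7 = 7/2
d8 = 16
d9 = 67/2
d10 = 95/8
d11 = 9/4
endpoint = (-67/2, 19/4)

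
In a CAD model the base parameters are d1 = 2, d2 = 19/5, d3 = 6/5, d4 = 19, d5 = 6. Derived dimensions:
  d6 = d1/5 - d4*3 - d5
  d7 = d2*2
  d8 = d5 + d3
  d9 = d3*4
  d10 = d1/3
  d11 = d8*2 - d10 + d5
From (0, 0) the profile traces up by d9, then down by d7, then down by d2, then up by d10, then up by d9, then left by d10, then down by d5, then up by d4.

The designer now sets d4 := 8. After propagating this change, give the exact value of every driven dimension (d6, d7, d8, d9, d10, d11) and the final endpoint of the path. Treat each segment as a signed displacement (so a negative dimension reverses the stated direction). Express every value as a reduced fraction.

Apply edit: d4 := 8
  d6 = d1/5 - d4*3 - d5 = -148/5
  d7 = d2*2 = 38/5
  d8 = d5 + d3 = 36/5
  d9 = d3*4 = 24/5
  d10 = d1/3 = 2/3
  d11 = d8*2 - d10 + d5 = 296/15
Walk from origin (0, 0):
  seg 1: up by d9 = 24/5 → (0, 24/5)
  seg 2: down by d7 = 38/5 → (0, -14/5)
  seg 3: down by d2 = 19/5 → (0, -33/5)
  seg 4: up by d10 = 2/3 → (0, -89/15)
  seg 5: up by d9 = 24/5 → (0, -17/15)
  seg 6: left by d10 = 2/3 → (-2/3, -17/15)
  seg 7: down by d5 = 6 → (-2/3, -107/15)
  seg 8: up by d4 = 8 → (-2/3, 13/15)

d6 = -148/5
d7 = 38/5
d8 = 36/5
d9 = 24/5
d10 = 2/3
d11 = 296/15
endpoint = (-2/3, 13/15)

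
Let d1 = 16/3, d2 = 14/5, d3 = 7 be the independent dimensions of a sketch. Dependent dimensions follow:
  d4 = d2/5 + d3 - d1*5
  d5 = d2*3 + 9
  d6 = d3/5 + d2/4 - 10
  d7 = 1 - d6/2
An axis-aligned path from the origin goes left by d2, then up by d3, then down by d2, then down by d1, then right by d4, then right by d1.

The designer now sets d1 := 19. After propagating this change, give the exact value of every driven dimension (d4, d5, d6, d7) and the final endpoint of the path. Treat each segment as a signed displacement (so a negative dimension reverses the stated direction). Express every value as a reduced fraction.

Apply edit: d1 := 19
  d4 = d2/5 + d3 - d1*5 = -2186/25
  d5 = d2*3 + 9 = 87/5
  d6 = d3/5 + d2/4 - 10 = -79/10
  d7 = 1 - d6/2 = 99/20
Walk from origin (0, 0):
  seg 1: left by d2 = 14/5 → (-14/5, 0)
  seg 2: up by d3 = 7 → (-14/5, 7)
  seg 3: down by d2 = 14/5 → (-14/5, 21/5)
  seg 4: down by d1 = 19 → (-14/5, -74/5)
  seg 5: right by d4 = -2186/25 → (-2256/25, -74/5)
  seg 6: right by d1 = 19 → (-1781/25, -74/5)

d4 = -2186/25
d5 = 87/5
d6 = -79/10
d7 = 99/20
endpoint = (-1781/25, -74/5)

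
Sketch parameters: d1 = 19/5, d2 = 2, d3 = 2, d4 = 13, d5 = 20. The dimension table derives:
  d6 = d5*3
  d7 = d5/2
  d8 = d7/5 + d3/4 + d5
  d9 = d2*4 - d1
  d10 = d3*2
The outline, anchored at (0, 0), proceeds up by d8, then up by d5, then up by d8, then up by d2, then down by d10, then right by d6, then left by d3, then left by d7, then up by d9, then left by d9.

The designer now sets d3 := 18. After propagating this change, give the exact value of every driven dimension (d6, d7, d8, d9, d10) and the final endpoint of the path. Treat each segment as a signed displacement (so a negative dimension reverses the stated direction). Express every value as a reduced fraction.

d6 = 60
d7 = 10
d8 = 53/2
d9 = 21/5
d10 = 36
endpoint = (139/5, 216/5)

Apply edit: d3 := 18
  d6 = d5*3 = 60
  d7 = d5/2 = 10
  d8 = d7/5 + d3/4 + d5 = 53/2
  d9 = d2*4 - d1 = 21/5
  d10 = d3*2 = 36
Walk from origin (0, 0):
  seg 1: up by d8 = 53/2 → (0, 53/2)
  seg 2: up by d5 = 20 → (0, 93/2)
  seg 3: up by d8 = 53/2 → (0, 73)
  seg 4: up by d2 = 2 → (0, 75)
  seg 5: down by d10 = 36 → (0, 39)
  seg 6: right by d6 = 60 → (60, 39)
  seg 7: left by d3 = 18 → (42, 39)
  seg 8: left by d7 = 10 → (32, 39)
  seg 9: up by d9 = 21/5 → (32, 216/5)
  seg 10: left by d9 = 21/5 → (139/5, 216/5)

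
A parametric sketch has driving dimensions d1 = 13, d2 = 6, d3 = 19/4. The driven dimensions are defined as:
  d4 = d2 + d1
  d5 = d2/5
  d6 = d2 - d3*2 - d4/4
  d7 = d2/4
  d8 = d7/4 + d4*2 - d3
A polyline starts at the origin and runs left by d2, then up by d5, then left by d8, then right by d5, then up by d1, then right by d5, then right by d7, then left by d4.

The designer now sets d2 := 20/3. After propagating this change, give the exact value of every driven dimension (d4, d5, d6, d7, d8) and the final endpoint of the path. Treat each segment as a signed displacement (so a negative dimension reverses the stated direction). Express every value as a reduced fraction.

d4 = 59/3
d5 = 4/3
d6 = -31/4
d7 = 5/3
d8 = 35
endpoint = (-57, 43/3)

Apply edit: d2 := 20/3
  d4 = d2 + d1 = 59/3
  d5 = d2/5 = 4/3
  d6 = d2 - d3*2 - d4/4 = -31/4
  d7 = d2/4 = 5/3
  d8 = d7/4 + d4*2 - d3 = 35
Walk from origin (0, 0):
  seg 1: left by d2 = 20/3 → (-20/3, 0)
  seg 2: up by d5 = 4/3 → (-20/3, 4/3)
  seg 3: left by d8 = 35 → (-125/3, 4/3)
  seg 4: right by d5 = 4/3 → (-121/3, 4/3)
  seg 5: up by d1 = 13 → (-121/3, 43/3)
  seg 6: right by d5 = 4/3 → (-39, 43/3)
  seg 7: right by d7 = 5/3 → (-112/3, 43/3)
  seg 8: left by d4 = 59/3 → (-57, 43/3)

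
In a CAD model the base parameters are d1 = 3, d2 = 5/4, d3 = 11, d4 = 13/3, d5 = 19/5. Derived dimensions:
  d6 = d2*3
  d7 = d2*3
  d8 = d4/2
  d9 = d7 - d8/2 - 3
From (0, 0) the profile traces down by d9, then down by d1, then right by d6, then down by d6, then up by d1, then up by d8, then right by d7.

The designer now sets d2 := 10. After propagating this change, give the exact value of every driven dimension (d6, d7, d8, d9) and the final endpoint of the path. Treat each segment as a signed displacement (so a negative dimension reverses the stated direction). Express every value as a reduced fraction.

Apply edit: d2 := 10
  d6 = d2*3 = 30
  d7 = d2*3 = 30
  d8 = d4/2 = 13/6
  d9 = d7 - d8/2 - 3 = 311/12
Walk from origin (0, 0):
  seg 1: down by d9 = 311/12 → (0, -311/12)
  seg 2: down by d1 = 3 → (0, -347/12)
  seg 3: right by d6 = 30 → (30, -347/12)
  seg 4: down by d6 = 30 → (30, -707/12)
  seg 5: up by d1 = 3 → (30, -671/12)
  seg 6: up by d8 = 13/6 → (30, -215/4)
  seg 7: right by d7 = 30 → (60, -215/4)

d6 = 30
d7 = 30
d8 = 13/6
d9 = 311/12
endpoint = (60, -215/4)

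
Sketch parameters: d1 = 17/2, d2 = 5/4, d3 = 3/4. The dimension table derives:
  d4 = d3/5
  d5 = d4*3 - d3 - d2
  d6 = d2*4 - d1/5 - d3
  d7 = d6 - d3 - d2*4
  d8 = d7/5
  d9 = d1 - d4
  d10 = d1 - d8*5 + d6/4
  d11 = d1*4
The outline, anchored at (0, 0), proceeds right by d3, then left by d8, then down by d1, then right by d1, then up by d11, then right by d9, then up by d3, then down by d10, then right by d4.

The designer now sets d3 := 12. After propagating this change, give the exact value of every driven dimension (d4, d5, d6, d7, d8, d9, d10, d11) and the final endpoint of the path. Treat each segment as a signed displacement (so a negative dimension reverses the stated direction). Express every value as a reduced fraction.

d4 = 12/5
d5 = -121/20
d6 = -87/10
d7 = -257/10
d8 = -257/50
d9 = 61/10
d10 = 1281/40
d11 = 34
endpoint = (1707/50, 219/40)

Apply edit: d3 := 12
  d4 = d3/5 = 12/5
  d5 = d4*3 - d3 - d2 = -121/20
  d6 = d2*4 - d1/5 - d3 = -87/10
  d7 = d6 - d3 - d2*4 = -257/10
  d8 = d7/5 = -257/50
  d9 = d1 - d4 = 61/10
  d10 = d1 - d8*5 + d6/4 = 1281/40
  d11 = d1*4 = 34
Walk from origin (0, 0):
  seg 1: right by d3 = 12 → (12, 0)
  seg 2: left by d8 = -257/50 → (857/50, 0)
  seg 3: down by d1 = 17/2 → (857/50, -17/2)
  seg 4: right by d1 = 17/2 → (641/25, -17/2)
  seg 5: up by d11 = 34 → (641/25, 51/2)
  seg 6: right by d9 = 61/10 → (1587/50, 51/2)
  seg 7: up by d3 = 12 → (1587/50, 75/2)
  seg 8: down by d10 = 1281/40 → (1587/50, 219/40)
  seg 9: right by d4 = 12/5 → (1707/50, 219/40)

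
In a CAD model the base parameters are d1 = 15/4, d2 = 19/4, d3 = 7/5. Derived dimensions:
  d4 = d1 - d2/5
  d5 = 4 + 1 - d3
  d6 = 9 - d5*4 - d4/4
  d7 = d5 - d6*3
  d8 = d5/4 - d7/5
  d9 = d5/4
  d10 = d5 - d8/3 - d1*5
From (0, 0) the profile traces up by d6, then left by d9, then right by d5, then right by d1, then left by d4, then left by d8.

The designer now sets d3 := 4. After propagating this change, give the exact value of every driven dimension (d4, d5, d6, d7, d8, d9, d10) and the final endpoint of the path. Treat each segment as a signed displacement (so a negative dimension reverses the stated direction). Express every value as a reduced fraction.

d4 = 14/5
d5 = 1
d6 = 43/10
d7 = -119/10
d8 = 263/100
d9 = 1/4
d10 = -1397/75
endpoint = (-93/100, 43/10)

Apply edit: d3 := 4
  d4 = d1 - d2/5 = 14/5
  d5 = 4 + 1 - d3 = 1
  d6 = 9 - d5*4 - d4/4 = 43/10
  d7 = d5 - d6*3 = -119/10
  d8 = d5/4 - d7/5 = 263/100
  d9 = d5/4 = 1/4
  d10 = d5 - d8/3 - d1*5 = -1397/75
Walk from origin (0, 0):
  seg 1: up by d6 = 43/10 → (0, 43/10)
  seg 2: left by d9 = 1/4 → (-1/4, 43/10)
  seg 3: right by d5 = 1 → (3/4, 43/10)
  seg 4: right by d1 = 15/4 → (9/2, 43/10)
  seg 5: left by d4 = 14/5 → (17/10, 43/10)
  seg 6: left by d8 = 263/100 → (-93/100, 43/10)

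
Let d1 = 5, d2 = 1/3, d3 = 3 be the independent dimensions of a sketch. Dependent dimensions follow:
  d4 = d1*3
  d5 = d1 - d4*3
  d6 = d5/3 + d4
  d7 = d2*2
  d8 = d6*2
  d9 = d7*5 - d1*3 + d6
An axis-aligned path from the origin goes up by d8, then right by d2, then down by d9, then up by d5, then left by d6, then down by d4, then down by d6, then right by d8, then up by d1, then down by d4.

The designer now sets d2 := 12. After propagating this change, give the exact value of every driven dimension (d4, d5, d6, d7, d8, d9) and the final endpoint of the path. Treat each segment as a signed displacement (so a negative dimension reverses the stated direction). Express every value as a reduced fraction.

Apply edit: d2 := 12
  d4 = d1*3 = 15
  d5 = d1 - d4*3 = -40
  d6 = d5/3 + d4 = 5/3
  d7 = d2*2 = 24
  d8 = d6*2 = 10/3
  d9 = d7*5 - d1*3 + d6 = 320/3
Walk from origin (0, 0):
  seg 1: up by d8 = 10/3 → (0, 10/3)
  seg 2: right by d2 = 12 → (12, 10/3)
  seg 3: down by d9 = 320/3 → (12, -310/3)
  seg 4: up by d5 = -40 → (12, -430/3)
  seg 5: left by d6 = 5/3 → (31/3, -430/3)
  seg 6: down by d4 = 15 → (31/3, -475/3)
  seg 7: down by d6 = 5/3 → (31/3, -160)
  seg 8: right by d8 = 10/3 → (41/3, -160)
  seg 9: up by d1 = 5 → (41/3, -155)
  seg 10: down by d4 = 15 → (41/3, -170)

d4 = 15
d5 = -40
d6 = 5/3
d7 = 24
d8 = 10/3
d9 = 320/3
endpoint = (41/3, -170)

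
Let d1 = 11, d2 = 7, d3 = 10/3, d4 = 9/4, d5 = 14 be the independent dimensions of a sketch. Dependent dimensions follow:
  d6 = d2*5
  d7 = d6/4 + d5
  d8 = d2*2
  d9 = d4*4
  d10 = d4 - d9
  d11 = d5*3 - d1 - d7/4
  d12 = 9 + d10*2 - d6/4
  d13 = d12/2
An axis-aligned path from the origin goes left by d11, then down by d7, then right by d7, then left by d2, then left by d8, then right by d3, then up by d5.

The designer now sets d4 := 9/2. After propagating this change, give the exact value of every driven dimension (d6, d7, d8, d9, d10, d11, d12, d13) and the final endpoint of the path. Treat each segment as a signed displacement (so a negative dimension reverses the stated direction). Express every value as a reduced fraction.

d6 = 35
d7 = 91/4
d8 = 14
d9 = 18
d10 = -27/2
d11 = 405/16
d12 = -107/4
d13 = -107/8
endpoint = (-971/48, -35/4)

Apply edit: d4 := 9/2
  d6 = d2*5 = 35
  d7 = d6/4 + d5 = 91/4
  d8 = d2*2 = 14
  d9 = d4*4 = 18
  d10 = d4 - d9 = -27/2
  d11 = d5*3 - d1 - d7/4 = 405/16
  d12 = 9 + d10*2 - d6/4 = -107/4
  d13 = d12/2 = -107/8
Walk from origin (0, 0):
  seg 1: left by d11 = 405/16 → (-405/16, 0)
  seg 2: down by d7 = 91/4 → (-405/16, -91/4)
  seg 3: right by d7 = 91/4 → (-41/16, -91/4)
  seg 4: left by d2 = 7 → (-153/16, -91/4)
  seg 5: left by d8 = 14 → (-377/16, -91/4)
  seg 6: right by d3 = 10/3 → (-971/48, -91/4)
  seg 7: up by d5 = 14 → (-971/48, -35/4)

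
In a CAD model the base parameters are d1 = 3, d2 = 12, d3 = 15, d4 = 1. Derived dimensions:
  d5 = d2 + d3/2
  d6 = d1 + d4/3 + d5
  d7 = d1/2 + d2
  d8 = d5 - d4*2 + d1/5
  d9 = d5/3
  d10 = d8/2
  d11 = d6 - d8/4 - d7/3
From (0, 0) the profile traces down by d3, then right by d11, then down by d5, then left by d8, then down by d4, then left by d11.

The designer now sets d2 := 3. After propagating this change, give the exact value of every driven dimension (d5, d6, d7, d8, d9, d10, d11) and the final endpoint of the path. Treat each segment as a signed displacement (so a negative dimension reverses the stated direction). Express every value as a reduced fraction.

Apply edit: d2 := 3
  d5 = d2 + d3/2 = 21/2
  d6 = d1 + d4/3 + d5 = 83/6
  d7 = d1/2 + d2 = 9/2
  d8 = d5 - d4*2 + d1/5 = 91/10
  d9 = d5/3 = 7/2
  d10 = d8/2 = 91/20
  d11 = d6 - d8/4 - d7/3 = 1207/120
Walk from origin (0, 0):
  seg 1: down by d3 = 15 → (0, -15)
  seg 2: right by d11 = 1207/120 → (1207/120, -15)
  seg 3: down by d5 = 21/2 → (1207/120, -51/2)
  seg 4: left by d8 = 91/10 → (23/24, -51/2)
  seg 5: down by d4 = 1 → (23/24, -53/2)
  seg 6: left by d11 = 1207/120 → (-91/10, -53/2)

d5 = 21/2
d6 = 83/6
d7 = 9/2
d8 = 91/10
d9 = 7/2
d10 = 91/20
d11 = 1207/120
endpoint = (-91/10, -53/2)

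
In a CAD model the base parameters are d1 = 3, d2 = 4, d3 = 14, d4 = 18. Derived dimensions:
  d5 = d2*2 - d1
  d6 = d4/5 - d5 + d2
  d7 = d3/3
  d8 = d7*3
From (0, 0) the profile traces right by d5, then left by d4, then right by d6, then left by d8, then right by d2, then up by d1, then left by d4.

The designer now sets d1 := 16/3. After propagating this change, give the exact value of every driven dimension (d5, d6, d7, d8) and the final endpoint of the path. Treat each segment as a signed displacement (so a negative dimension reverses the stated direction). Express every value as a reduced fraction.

Apply edit: d1 := 16/3
  d5 = d2*2 - d1 = 8/3
  d6 = d4/5 - d5 + d2 = 74/15
  d7 = d3/3 = 14/3
  d8 = d7*3 = 14
Walk from origin (0, 0):
  seg 1: right by d5 = 8/3 → (8/3, 0)
  seg 2: left by d4 = 18 → (-46/3, 0)
  seg 3: right by d6 = 74/15 → (-52/5, 0)
  seg 4: left by d8 = 14 → (-122/5, 0)
  seg 5: right by d2 = 4 → (-102/5, 0)
  seg 6: up by d1 = 16/3 → (-102/5, 16/3)
  seg 7: left by d4 = 18 → (-192/5, 16/3)

d5 = 8/3
d6 = 74/15
d7 = 14/3
d8 = 14
endpoint = (-192/5, 16/3)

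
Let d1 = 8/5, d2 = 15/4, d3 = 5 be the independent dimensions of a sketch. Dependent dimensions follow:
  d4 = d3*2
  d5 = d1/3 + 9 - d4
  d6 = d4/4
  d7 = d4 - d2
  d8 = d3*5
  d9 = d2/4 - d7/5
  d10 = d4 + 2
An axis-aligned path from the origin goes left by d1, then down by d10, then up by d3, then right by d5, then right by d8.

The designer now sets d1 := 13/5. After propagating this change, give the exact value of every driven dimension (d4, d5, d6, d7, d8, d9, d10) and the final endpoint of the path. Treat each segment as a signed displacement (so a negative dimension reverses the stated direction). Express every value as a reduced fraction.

Apply edit: d1 := 13/5
  d4 = d3*2 = 10
  d5 = d1/3 + 9 - d4 = -2/15
  d6 = d4/4 = 5/2
  d7 = d4 - d2 = 25/4
  d8 = d3*5 = 25
  d9 = d2/4 - d7/5 = -5/16
  d10 = d4 + 2 = 12
Walk from origin (0, 0):
  seg 1: left by d1 = 13/5 → (-13/5, 0)
  seg 2: down by d10 = 12 → (-13/5, -12)
  seg 3: up by d3 = 5 → (-13/5, -7)
  seg 4: right by d5 = -2/15 → (-41/15, -7)
  seg 5: right by d8 = 25 → (334/15, -7)

d4 = 10
d5 = -2/15
d6 = 5/2
d7 = 25/4
d8 = 25
d9 = -5/16
d10 = 12
endpoint = (334/15, -7)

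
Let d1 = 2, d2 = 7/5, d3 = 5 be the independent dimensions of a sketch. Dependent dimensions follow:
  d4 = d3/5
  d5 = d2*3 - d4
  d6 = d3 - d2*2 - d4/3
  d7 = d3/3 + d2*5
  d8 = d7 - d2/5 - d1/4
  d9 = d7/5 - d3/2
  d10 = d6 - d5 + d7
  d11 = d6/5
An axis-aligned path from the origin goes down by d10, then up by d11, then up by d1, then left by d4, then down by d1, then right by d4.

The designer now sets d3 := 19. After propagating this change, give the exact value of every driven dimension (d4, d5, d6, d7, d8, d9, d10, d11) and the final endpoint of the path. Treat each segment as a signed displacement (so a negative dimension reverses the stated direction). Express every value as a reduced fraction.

d4 = 19/5
d5 = 2/5
d6 = 224/15
d7 = 40/3
d8 = 1883/150
d9 = -41/6
d10 = 418/15
d11 = 224/75
endpoint = (0, -622/25)

Apply edit: d3 := 19
  d4 = d3/5 = 19/5
  d5 = d2*3 - d4 = 2/5
  d6 = d3 - d2*2 - d4/3 = 224/15
  d7 = d3/3 + d2*5 = 40/3
  d8 = d7 - d2/5 - d1/4 = 1883/150
  d9 = d7/5 - d3/2 = -41/6
  d10 = d6 - d5 + d7 = 418/15
  d11 = d6/5 = 224/75
Walk from origin (0, 0):
  seg 1: down by d10 = 418/15 → (0, -418/15)
  seg 2: up by d11 = 224/75 → (0, -622/25)
  seg 3: up by d1 = 2 → (0, -572/25)
  seg 4: left by d4 = 19/5 → (-19/5, -572/25)
  seg 5: down by d1 = 2 → (-19/5, -622/25)
  seg 6: right by d4 = 19/5 → (0, -622/25)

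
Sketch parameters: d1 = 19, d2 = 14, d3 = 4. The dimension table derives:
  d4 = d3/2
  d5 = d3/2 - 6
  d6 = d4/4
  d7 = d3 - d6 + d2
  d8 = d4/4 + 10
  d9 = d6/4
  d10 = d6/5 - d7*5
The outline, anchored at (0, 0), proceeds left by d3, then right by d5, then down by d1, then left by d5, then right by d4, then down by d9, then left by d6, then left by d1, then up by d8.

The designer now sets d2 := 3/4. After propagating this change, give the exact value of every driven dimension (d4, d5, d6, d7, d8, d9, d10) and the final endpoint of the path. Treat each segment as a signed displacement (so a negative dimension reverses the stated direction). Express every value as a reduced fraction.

d4 = 2
d5 = -4
d6 = 1/2
d7 = 17/4
d8 = 21/2
d9 = 1/8
d10 = -423/20
endpoint = (-43/2, -69/8)

Apply edit: d2 := 3/4
  d4 = d3/2 = 2
  d5 = d3/2 - 6 = -4
  d6 = d4/4 = 1/2
  d7 = d3 - d6 + d2 = 17/4
  d8 = d4/4 + 10 = 21/2
  d9 = d6/4 = 1/8
  d10 = d6/5 - d7*5 = -423/20
Walk from origin (0, 0):
  seg 1: left by d3 = 4 → (-4, 0)
  seg 2: right by d5 = -4 → (-8, 0)
  seg 3: down by d1 = 19 → (-8, -19)
  seg 4: left by d5 = -4 → (-4, -19)
  seg 5: right by d4 = 2 → (-2, -19)
  seg 6: down by d9 = 1/8 → (-2, -153/8)
  seg 7: left by d6 = 1/2 → (-5/2, -153/8)
  seg 8: left by d1 = 19 → (-43/2, -153/8)
  seg 9: up by d8 = 21/2 → (-43/2, -69/8)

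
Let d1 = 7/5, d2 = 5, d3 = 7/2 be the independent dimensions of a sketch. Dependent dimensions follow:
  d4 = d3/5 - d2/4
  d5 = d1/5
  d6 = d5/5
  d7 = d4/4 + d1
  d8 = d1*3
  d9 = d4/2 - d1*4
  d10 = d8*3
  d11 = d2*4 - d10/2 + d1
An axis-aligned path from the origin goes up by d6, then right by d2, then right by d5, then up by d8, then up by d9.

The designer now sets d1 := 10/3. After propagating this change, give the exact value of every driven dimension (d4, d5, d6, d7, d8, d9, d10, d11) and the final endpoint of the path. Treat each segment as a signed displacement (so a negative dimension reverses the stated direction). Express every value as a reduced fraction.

Apply edit: d1 := 10/3
  d4 = d3/5 - d2/4 = -11/20
  d5 = d1/5 = 2/3
  d6 = d5/5 = 2/15
  d7 = d4/4 + d1 = 767/240
  d8 = d1*3 = 10
  d9 = d4/2 - d1*4 = -1633/120
  d10 = d8*3 = 30
  d11 = d2*4 - d10/2 + d1 = 25/3
Walk from origin (0, 0):
  seg 1: up by d6 = 2/15 → (0, 2/15)
  seg 2: right by d2 = 5 → (5, 2/15)
  seg 3: right by d5 = 2/3 → (17/3, 2/15)
  seg 4: up by d8 = 10 → (17/3, 152/15)
  seg 5: up by d9 = -1633/120 → (17/3, -139/40)

d4 = -11/20
d5 = 2/3
d6 = 2/15
d7 = 767/240
d8 = 10
d9 = -1633/120
d10 = 30
d11 = 25/3
endpoint = (17/3, -139/40)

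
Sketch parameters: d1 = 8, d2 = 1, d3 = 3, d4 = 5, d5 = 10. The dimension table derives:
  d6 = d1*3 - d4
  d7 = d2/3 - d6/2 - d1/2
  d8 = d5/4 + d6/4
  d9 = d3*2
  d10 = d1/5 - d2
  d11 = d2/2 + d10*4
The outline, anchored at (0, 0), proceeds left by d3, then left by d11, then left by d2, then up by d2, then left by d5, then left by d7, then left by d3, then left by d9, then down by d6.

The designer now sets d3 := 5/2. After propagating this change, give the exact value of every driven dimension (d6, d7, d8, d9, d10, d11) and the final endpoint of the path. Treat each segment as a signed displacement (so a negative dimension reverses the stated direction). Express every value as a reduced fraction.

d6 = 19
d7 = -79/6
d8 = 29/4
d9 = 5
d10 = 3/5
d11 = 29/10
endpoint = (-161/15, -18)

Apply edit: d3 := 5/2
  d6 = d1*3 - d4 = 19
  d7 = d2/3 - d6/2 - d1/2 = -79/6
  d8 = d5/4 + d6/4 = 29/4
  d9 = d3*2 = 5
  d10 = d1/5 - d2 = 3/5
  d11 = d2/2 + d10*4 = 29/10
Walk from origin (0, 0):
  seg 1: left by d3 = 5/2 → (-5/2, 0)
  seg 2: left by d11 = 29/10 → (-27/5, 0)
  seg 3: left by d2 = 1 → (-32/5, 0)
  seg 4: up by d2 = 1 → (-32/5, 1)
  seg 5: left by d5 = 10 → (-82/5, 1)
  seg 6: left by d7 = -79/6 → (-97/30, 1)
  seg 7: left by d3 = 5/2 → (-86/15, 1)
  seg 8: left by d9 = 5 → (-161/15, 1)
  seg 9: down by d6 = 19 → (-161/15, -18)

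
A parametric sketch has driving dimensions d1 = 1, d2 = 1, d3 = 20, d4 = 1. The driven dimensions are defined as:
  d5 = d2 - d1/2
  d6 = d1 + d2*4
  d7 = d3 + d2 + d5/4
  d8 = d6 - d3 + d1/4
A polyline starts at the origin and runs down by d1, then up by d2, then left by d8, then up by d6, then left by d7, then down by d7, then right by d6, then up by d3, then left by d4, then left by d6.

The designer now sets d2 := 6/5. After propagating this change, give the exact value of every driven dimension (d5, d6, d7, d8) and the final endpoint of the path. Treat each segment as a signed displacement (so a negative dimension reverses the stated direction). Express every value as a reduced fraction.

Apply edit: d2 := 6/5
  d5 = d2 - d1/2 = 7/10
  d6 = d1 + d2*4 = 29/5
  d7 = d3 + d2 + d5/4 = 171/8
  d8 = d6 - d3 + d1/4 = -279/20
Walk from origin (0, 0):
  seg 1: down by d1 = 1 → (0, -1)
  seg 2: up by d2 = 6/5 → (0, 1/5)
  seg 3: left by d8 = -279/20 → (279/20, 1/5)
  seg 4: up by d6 = 29/5 → (279/20, 6)
  seg 5: left by d7 = 171/8 → (-297/40, 6)
  seg 6: down by d7 = 171/8 → (-297/40, -123/8)
  seg 7: right by d6 = 29/5 → (-13/8, -123/8)
  seg 8: up by d3 = 20 → (-13/8, 37/8)
  seg 9: left by d4 = 1 → (-21/8, 37/8)
  seg 10: left by d6 = 29/5 → (-337/40, 37/8)

d5 = 7/10
d6 = 29/5
d7 = 171/8
d8 = -279/20
endpoint = (-337/40, 37/8)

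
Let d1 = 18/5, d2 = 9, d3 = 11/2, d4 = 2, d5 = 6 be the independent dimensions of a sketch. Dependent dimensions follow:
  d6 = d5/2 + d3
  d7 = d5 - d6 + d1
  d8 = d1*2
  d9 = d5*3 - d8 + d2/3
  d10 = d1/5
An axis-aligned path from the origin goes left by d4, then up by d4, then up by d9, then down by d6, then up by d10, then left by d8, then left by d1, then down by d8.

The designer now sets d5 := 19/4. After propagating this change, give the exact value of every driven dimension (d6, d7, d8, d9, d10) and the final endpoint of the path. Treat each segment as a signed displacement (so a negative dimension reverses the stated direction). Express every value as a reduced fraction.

d6 = 63/8
d7 = 19/40
d8 = 36/5
d9 = 201/20
d10 = 18/25
endpoint = (-64/5, -461/200)

Apply edit: d5 := 19/4
  d6 = d5/2 + d3 = 63/8
  d7 = d5 - d6 + d1 = 19/40
  d8 = d1*2 = 36/5
  d9 = d5*3 - d8 + d2/3 = 201/20
  d10 = d1/5 = 18/25
Walk from origin (0, 0):
  seg 1: left by d4 = 2 → (-2, 0)
  seg 2: up by d4 = 2 → (-2, 2)
  seg 3: up by d9 = 201/20 → (-2, 241/20)
  seg 4: down by d6 = 63/8 → (-2, 167/40)
  seg 5: up by d10 = 18/25 → (-2, 979/200)
  seg 6: left by d8 = 36/5 → (-46/5, 979/200)
  seg 7: left by d1 = 18/5 → (-64/5, 979/200)
  seg 8: down by d8 = 36/5 → (-64/5, -461/200)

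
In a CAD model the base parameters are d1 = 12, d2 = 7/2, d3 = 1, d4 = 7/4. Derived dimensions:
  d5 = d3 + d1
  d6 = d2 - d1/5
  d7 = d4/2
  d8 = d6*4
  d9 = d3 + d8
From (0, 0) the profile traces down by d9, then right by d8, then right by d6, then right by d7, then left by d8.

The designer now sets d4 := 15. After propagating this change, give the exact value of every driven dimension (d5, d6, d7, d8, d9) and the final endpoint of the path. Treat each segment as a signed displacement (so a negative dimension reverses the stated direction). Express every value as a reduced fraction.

Apply edit: d4 := 15
  d5 = d3 + d1 = 13
  d6 = d2 - d1/5 = 11/10
  d7 = d4/2 = 15/2
  d8 = d6*4 = 22/5
  d9 = d3 + d8 = 27/5
Walk from origin (0, 0):
  seg 1: down by d9 = 27/5 → (0, -27/5)
  seg 2: right by d8 = 22/5 → (22/5, -27/5)
  seg 3: right by d6 = 11/10 → (11/2, -27/5)
  seg 4: right by d7 = 15/2 → (13, -27/5)
  seg 5: left by d8 = 22/5 → (43/5, -27/5)

d5 = 13
d6 = 11/10
d7 = 15/2
d8 = 22/5
d9 = 27/5
endpoint = (43/5, -27/5)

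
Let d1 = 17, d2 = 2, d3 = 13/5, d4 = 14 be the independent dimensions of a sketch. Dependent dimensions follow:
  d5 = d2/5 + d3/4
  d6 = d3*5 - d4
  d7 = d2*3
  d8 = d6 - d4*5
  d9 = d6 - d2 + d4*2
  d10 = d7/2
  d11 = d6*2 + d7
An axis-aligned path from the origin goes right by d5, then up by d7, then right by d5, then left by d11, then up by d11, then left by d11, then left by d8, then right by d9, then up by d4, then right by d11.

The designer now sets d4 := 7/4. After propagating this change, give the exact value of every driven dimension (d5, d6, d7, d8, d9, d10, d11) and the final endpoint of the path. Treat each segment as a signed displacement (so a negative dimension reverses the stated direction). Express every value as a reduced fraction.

d5 = 21/20
d6 = 45/4
d7 = 6
d8 = 5/2
d9 = 51/4
d10 = 3
d11 = 57/2
endpoint = (-323/20, 145/4)

Apply edit: d4 := 7/4
  d5 = d2/5 + d3/4 = 21/20
  d6 = d3*5 - d4 = 45/4
  d7 = d2*3 = 6
  d8 = d6 - d4*5 = 5/2
  d9 = d6 - d2 + d4*2 = 51/4
  d10 = d7/2 = 3
  d11 = d6*2 + d7 = 57/2
Walk from origin (0, 0):
  seg 1: right by d5 = 21/20 → (21/20, 0)
  seg 2: up by d7 = 6 → (21/20, 6)
  seg 3: right by d5 = 21/20 → (21/10, 6)
  seg 4: left by d11 = 57/2 → (-132/5, 6)
  seg 5: up by d11 = 57/2 → (-132/5, 69/2)
  seg 6: left by d11 = 57/2 → (-549/10, 69/2)
  seg 7: left by d8 = 5/2 → (-287/5, 69/2)
  seg 8: right by d9 = 51/4 → (-893/20, 69/2)
  seg 9: up by d4 = 7/4 → (-893/20, 145/4)
  seg 10: right by d11 = 57/2 → (-323/20, 145/4)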